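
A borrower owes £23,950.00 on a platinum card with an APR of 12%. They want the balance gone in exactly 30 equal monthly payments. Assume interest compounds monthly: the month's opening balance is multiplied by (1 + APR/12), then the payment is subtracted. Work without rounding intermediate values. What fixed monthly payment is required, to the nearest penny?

£928.02

Monthly rate r = 12%/12 = 1% = 0.01.
Level-payment amortization: P = B₀·r / (1 − (1+r)^(−n)) = 23950.00·0.01 / (1 − 1.01^(−30)).
Denominator 1 − (1+r)^(−30) = 0.258077082.
P = 239.5 / 0.258077082 ≈ 928.02.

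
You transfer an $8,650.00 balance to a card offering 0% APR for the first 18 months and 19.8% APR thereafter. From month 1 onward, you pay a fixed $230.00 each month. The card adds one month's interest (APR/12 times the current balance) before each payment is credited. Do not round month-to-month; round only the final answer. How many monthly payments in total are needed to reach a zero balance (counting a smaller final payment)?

Promo months 1–18 at r₀ = 0%/12 = 0; months 19+ at r₁ = 19.8%/12 = 0.0165.
After month 18 (no interest yet): B = $8,650.00 − 18·$230.00 = $4,510.00.
Then at r₁ with $230.00/mo: n₂ = −ln(1 − r₁·B/P)/ln(1+r₁) ≈ 23.89 → 24 more payments.

42 payments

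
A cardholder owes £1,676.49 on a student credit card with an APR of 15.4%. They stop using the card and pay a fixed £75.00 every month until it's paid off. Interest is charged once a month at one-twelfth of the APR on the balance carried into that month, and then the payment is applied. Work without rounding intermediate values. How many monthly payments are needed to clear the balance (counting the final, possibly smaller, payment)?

Monthly rate r = 15.4%/12 = 1.28333% = 0.0128333.
Recurrence: B ← B·(1+r) − £75.00.
Month 1: interest £21.51; balance after payment £1,623.00.
Month 2: interest £20.83; balance after payment £1,568.83.
Closed form: n = −ln(1 − rB₀/P)/ln(1+r) = −ln(0.71313)/ln(1.01283) ≈ 26.513, so the balance reaches zero during payment 27.

27 months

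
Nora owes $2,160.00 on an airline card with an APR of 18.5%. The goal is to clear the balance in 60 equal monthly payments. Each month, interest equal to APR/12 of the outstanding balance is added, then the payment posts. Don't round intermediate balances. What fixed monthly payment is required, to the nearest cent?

Monthly rate r = 18.5%/12 = 1.54167% = 0.0154167.
Level-payment amortization: P = B₀·r / (1 − (1+r)^(−n)) = 2160.00·0.0154167 / (1 − 1.01542^(−60)).
Denominator 1 − (1+r)^(−60) = 0.600660057.
P = 33.3 / 0.600660057 ≈ 55.44.

$55.44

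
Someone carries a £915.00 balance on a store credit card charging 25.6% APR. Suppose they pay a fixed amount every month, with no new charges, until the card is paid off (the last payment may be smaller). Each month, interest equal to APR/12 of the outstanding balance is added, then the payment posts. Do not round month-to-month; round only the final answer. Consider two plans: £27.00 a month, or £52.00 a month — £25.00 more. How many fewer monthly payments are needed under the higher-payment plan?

38 fewer payments

Monthly rate r = 25.6%/12 = 2.13333% = 0.0213333.
At £27.00/mo: n = ⌈−ln(1 − rB₀/P)/ln(1+r)⌉ = 61 payments (last £21.87); total interest = total paid − £915.00 = £726.87.
At £52.00/mo: 23 payments (last £15.44); total interest £244.44.
Payments saved = 61 − 23 = 38.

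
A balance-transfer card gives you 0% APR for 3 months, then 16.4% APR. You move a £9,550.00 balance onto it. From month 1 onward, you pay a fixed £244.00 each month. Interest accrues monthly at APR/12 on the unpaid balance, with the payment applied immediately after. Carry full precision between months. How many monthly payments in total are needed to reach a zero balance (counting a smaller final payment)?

54 payments

Promo months 1–3 at r₀ = 0%/12 = 0; months 4+ at r₁ = 16.4%/12 = 0.0136667.
After month 3 (no interest yet): B = £9,550.00 − 3·£244.00 = £8,818.00.
Then at r₁ with £244.00/mo: n₂ = −ln(1 − r₁·B/P)/ln(1+r₁) ≈ 50.17 → 51 more payments.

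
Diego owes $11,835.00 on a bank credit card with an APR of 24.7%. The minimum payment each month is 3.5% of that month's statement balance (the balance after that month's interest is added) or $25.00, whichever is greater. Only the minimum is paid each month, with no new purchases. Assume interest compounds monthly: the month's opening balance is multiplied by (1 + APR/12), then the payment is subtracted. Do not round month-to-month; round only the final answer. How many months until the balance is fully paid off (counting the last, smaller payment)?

228 months

Monthly rate r = 24.7%/12 = 2.05833% = 0.0205833.
While 3.5% of the post-interest balance exceeds $25.00, each month B ← (B·(1+r))·(1 − 0.035), i.e. B shrinks by the factor (1+r)·0.965 = 0.98486.
This holds for months 1–186. Entering month 187 the balance is $693.53; 3.5% of the post-interest balance is now below $25.00, so the flat $25.00 minimum applies from here.
From month 187 a fixed $25.00 at rate r clears $693.53 in 42 more payments. Total: 186 + 42 = 228 months.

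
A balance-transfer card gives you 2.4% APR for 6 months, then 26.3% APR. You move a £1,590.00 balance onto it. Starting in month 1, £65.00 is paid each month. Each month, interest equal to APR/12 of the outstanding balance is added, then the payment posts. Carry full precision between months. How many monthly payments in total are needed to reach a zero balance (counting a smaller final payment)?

Promo months 1–6 at r₀ = 2.4%/12 = 0.002; months 7+ at r₁ = 26.3%/12 = 0.0219167.
After month 6: iterate B ← B·(1+r₀) − £65.00 for 6 months → £1,217.22.
Then at r₁ with £65.00/mo: n₂ = −ln(1 − r₁·B/P)/ln(1+r₁) ≈ 24.37 → 25 more payments.

31 months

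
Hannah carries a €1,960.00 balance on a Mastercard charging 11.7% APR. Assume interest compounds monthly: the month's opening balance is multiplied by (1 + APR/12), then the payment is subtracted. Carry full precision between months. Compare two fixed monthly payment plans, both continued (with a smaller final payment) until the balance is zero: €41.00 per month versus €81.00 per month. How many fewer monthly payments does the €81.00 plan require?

37 fewer payments

Monthly rate r = 11.7%/12 = 0.975% = 0.00975.
At €41.00/mo: n = ⌈−ln(1 − rB₀/P)/ln(1+r)⌉ = 65 payments (last €27.78); total interest = total paid − €1,960.00 = €691.78.
At €81.00/mo: 28 payments (last €59.48); total interest €286.48.
Payments saved = 65 − 28 = 37.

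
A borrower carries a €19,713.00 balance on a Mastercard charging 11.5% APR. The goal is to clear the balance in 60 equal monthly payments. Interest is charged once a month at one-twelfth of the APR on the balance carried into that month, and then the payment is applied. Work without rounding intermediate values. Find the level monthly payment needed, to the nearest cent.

Monthly rate r = 11.5%/12 = 0.958333% = 0.00958333.
Level-payment amortization: P = B₀·r / (1 − (1+r)^(−n)) = 19713.00·0.00958333 / (1 − 1.00958^(−60)).
Denominator 1 − (1+r)^(−60) = 0.435752486.
P = 188.916 / 0.435752486 ≈ 433.54.

€433.54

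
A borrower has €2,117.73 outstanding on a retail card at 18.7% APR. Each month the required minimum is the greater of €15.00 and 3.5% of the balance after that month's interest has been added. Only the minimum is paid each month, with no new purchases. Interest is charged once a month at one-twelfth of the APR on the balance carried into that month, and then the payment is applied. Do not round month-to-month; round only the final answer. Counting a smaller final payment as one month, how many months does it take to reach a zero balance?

118 months

Monthly rate r = 18.7%/12 = 1.55833% = 0.0155833.
While 3.5% of the post-interest balance exceeds €15.00, each month B ← (B·(1+r))·(1 − 0.035), i.e. B shrinks by the factor (1+r)·0.965 = 0.98004.
This holds for months 1–80. Entering month 81 the balance is €421.99; 3.5% of the post-interest balance is now below €15.00, so the flat €15.00 minimum applies from here.
From month 81 a fixed €15.00 at rate r clears €421.99 in 38 more payments. Total: 80 + 38 = 118 months.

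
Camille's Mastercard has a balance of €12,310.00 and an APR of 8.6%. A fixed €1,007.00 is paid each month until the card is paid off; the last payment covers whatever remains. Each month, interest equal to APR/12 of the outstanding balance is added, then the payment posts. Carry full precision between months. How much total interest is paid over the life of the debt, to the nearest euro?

€620

Monthly rate r = 8.6%/12 = 0.716667% = 0.00716667.
Payoff takes n = ⌈−ln(1 − rB₀/P)/ln(1+r)⌉ = ⌈12.839⌉ = 13 payments; the last is €845.54.
Total paid = 12·€1,007.00 + €845.54 = €12,929.54.
Total interest = total paid − principal = €12,929.54 − €12,310.00 = €619.54.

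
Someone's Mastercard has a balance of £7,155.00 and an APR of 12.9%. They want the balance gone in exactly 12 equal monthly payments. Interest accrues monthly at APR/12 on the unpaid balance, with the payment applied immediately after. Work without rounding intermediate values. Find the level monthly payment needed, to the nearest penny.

£638.73

Monthly rate r = 12.9%/12 = 1.075% = 0.01075.
Level-payment amortization: P = B₀·r / (1 − (1+r)^(−n)) = 7155.00·0.01075 / (1 − 1.01075^(−12)).
Denominator 1 − (1+r)^(−12) = 0.1204207.
P = 76.9163 / 0.1204207 ≈ 638.73.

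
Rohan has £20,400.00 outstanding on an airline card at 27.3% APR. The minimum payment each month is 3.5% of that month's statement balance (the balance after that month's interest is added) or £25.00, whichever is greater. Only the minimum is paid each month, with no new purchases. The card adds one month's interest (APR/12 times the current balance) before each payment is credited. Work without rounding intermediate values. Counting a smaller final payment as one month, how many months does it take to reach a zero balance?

Monthly rate r = 27.3%/12 = 2.275% = 0.02275.
While 3.5% of the post-interest balance exceeds £25.00, each month B ← (B·(1+r))·(1 − 0.035), i.e. B shrinks by the factor (1+r)·0.965 = 0.98695.
This holds for months 1–257. Entering month 258 the balance is £698.08; 3.5% of the post-interest balance is now below £25.00, so the flat £25.00 minimum applies from here.
From month 258 a fixed £25.00 at rate r clears £698.08 in 45 more payments. Total: 257 + 45 = 302 months.

302 months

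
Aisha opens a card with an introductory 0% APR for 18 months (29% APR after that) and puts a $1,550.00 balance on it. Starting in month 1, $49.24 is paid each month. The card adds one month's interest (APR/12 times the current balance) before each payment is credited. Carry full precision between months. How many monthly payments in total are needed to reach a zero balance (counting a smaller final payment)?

Promo months 1–18 at r₀ = 0%/12 = 0; months 19+ at r₁ = 29%/12 = 0.0241667.
After month 18 (no interest yet): B = $1,550.00 − 18·$49.24 = $663.68.
Then at r₁ with $49.24/mo: n₂ = −ln(1 − r₁·B/P)/ln(1+r₁) ≈ 16.50 → 17 more payments.

35 months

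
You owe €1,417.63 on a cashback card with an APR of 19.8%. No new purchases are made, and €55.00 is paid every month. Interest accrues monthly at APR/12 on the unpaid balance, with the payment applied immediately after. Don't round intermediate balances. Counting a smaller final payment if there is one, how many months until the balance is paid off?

34 months

Monthly rate r = 19.8%/12 = 1.65% = 0.0165.
Recurrence: B ← B·(1+r) − €55.00.
Month 1: interest €23.39; balance after payment €1,386.02.
Month 2: interest €22.87; balance after payment €1,353.89.
Closed form: n = −ln(1 − rB₀/P)/ln(1+r) = −ln(0.57471)/ln(1.0165) ≈ 33.845, so the balance reaches zero during payment 34.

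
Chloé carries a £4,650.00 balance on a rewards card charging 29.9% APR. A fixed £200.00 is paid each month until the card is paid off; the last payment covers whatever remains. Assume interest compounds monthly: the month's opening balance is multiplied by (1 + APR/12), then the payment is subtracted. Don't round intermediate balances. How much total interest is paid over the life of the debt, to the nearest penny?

£2,386.69

Monthly rate r = 29.9%/12 = 2.49167% = 0.0249167.
Payoff takes n = ⌈−ln(1 − rB₀/P)/ln(1+r)⌉ = ⌈35.182⌉ = 36 payments; the last is £36.69.
Total paid = 35·£200.00 + £36.69 = £7,036.69.
Total interest = total paid − principal = £7,036.69 − £4,650.00 = £2,386.69.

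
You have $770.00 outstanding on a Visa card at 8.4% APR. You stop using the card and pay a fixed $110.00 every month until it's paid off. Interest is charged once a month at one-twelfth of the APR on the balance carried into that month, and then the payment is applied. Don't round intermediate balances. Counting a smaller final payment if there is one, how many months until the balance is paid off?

8 months

Monthly rate r = 8.4%/12 = 0.7% = 0.007.
Recurrence: B ← B·(1+r) − $110.00.
Month 1: interest $5.39; balance after payment $665.39.
Month 2: interest $4.66; balance after payment $560.05.
Closed form: n = −ln(1 − rB₀/P)/ln(1+r) = −ln(0.951)/ln(1.007) ≈ 7.202, so the balance reaches zero during payment 8.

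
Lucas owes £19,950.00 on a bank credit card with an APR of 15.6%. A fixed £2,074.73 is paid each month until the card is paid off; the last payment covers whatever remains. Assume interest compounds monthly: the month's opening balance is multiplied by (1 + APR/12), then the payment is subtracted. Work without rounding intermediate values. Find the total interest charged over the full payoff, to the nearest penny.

£1,502.89

Monthly rate r = 15.6%/12 = 1.3% = 0.013.
Payoff takes n = ⌈−ln(1 − rB₀/P)/ln(1+r)⌉ = ⌈10.339⌉ = 11 payments; the last is £705.59.
Total paid = 10·£2,074.73 + £705.59 = £21,452.89.
Total interest = total paid − principal = £21,452.89 − £19,950.00 = £1,502.89.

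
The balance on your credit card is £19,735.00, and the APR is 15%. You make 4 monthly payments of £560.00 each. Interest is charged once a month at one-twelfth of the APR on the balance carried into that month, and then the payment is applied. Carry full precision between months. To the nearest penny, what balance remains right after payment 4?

£18,458.06

Monthly rate r = 15%/12 = 1.25% = 0.0125.
Each month: B ← B·(1+r) − £560.00.
Month 1: interest £246.69; balance after payment £19,421.69.
Month 2: interest £242.77; balance after payment £19,104.46.
Month 3: interest £238.81; balance after payment £18,783.26.
Month 4: interest £234.79; balance after payment £18,458.06.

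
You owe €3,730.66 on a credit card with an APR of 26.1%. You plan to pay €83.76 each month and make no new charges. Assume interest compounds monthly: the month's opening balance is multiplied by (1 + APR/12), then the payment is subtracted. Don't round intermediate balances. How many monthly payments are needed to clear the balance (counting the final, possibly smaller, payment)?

Monthly rate r = 26.1%/12 = 2.175% = 0.02175.
Recurrence: B ← B·(1+r) − €83.76.
Month 1: interest €81.14; balance after payment €3,728.04.
Month 2: interest €81.08; balance after payment €3,725.37.
Closed form: n = −ln(1 − rB₀/P)/ln(1+r) = −ln(0.031258)/ln(1.02175) ≈ 161.059, so the balance reaches zero during payment 162.

162 months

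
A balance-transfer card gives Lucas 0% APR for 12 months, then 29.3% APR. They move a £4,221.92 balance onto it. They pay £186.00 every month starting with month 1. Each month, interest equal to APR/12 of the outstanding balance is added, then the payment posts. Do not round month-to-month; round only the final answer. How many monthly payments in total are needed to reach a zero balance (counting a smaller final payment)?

25 payments

Promo months 1–12 at r₀ = 0%/12 = 0; months 13+ at r₁ = 29.3%/12 = 0.0244167.
After month 12 (no interest yet): B = £4,221.92 − 12·£186.00 = £1,989.92.
Then at r₁ with £186.00/mo: n₂ = −ln(1 − r₁·B/P)/ln(1+r₁) ≈ 12.55 → 13 more payments.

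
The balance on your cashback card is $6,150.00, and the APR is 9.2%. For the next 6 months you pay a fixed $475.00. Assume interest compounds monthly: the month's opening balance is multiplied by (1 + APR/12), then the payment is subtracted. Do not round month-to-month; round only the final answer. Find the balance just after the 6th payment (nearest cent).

$3,533.19

Monthly rate r = 9.2%/12 = 0.766667% = 0.00766667.
Each month: B ← B·(1+r) − $475.00.
Month 1: interest $47.15; balance after payment $5,722.15.
Month 2: interest $43.87; balance after payment $5,291.02.
Month 3: interest $40.56; balance after payment $4,856.58.
Month 4: interest $37.23; balance after payment $4,418.82.
Month 5: interest $33.88; balance after payment $3,977.70.
Month 6: interest $30.50; balance after payment $3,533.19.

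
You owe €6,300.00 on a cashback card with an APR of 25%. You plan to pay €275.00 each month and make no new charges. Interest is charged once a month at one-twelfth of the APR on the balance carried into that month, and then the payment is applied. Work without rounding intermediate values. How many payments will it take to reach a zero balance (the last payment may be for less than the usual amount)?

32 payments

Monthly rate r = 25%/12 = 2.08333% = 0.0208333.
Recurrence: B ← B·(1+r) − €275.00.
Month 1: interest €131.25; balance after payment €6,156.25.
Month 2: interest €128.26; balance after payment €6,009.51.
Closed form: n = −ln(1 − rB₀/P)/ln(1+r) = −ln(0.52273)/ln(1.02083) ≈ 31.461, so the balance reaches zero during payment 32.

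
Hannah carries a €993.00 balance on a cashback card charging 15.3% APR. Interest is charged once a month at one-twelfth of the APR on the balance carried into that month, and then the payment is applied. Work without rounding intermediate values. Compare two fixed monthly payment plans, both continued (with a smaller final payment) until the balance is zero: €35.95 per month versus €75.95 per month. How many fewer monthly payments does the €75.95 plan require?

Monthly rate r = 15.3%/12 = 1.275% = 0.01275.
At €35.95/mo: n = ⌈−ln(1 − rB₀/P)/ln(1+r)⌉ = 35 payments (last €9.63); total interest = total paid − €993.00 = €238.93.
At €75.95/mo: 15 payments (last €30.02); total interest €100.32.
Payments saved = 35 − 15 = 20.

20 fewer payments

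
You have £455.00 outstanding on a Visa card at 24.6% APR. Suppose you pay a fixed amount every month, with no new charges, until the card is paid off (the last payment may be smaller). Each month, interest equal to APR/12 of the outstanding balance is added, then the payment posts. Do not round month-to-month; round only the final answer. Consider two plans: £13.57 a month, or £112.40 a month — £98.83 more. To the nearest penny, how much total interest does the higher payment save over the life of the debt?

£297.48

Monthly rate r = 24.6%/12 = 2.05% = 0.0205.
At £13.57/mo: n = ⌈−ln(1 − rB₀/P)/ln(1+r)⌉ = 58 payments (last £4.06); total interest = total paid − £455.00 = £322.55.
At £112.40/mo: 5 payments (last £30.47); total interest £25.07.
Interest saved = £322.55 − £25.07 = £297.48.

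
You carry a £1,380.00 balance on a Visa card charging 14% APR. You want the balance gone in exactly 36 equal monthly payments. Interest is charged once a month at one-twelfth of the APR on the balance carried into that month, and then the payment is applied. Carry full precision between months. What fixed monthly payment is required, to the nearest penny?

Monthly rate r = 14%/12 = 1.16667% = 0.0116667.
Level-payment amortization: P = B₀·r / (1 − (1+r)^(−n)) = 1380.00·0.0116667 / (1 − 1.01167^(−36)).
Denominator 1 − (1+r)^(−36) = 0.341353884.
P = 16.1 / 0.341353884 ≈ 47.17.

£47.17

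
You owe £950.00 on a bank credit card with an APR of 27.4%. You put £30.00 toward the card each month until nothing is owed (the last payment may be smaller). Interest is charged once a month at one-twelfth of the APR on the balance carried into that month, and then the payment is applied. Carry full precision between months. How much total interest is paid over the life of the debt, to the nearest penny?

£756.15

Monthly rate r = 27.4%/12 = 2.28333% = 0.0228333.
Payoff takes n = ⌈−ln(1 − rB₀/P)/ln(1+r)⌉ = ⌈56.870⌉ = 57 payments; the last is £26.15.
Total paid = 56·£30.00 + £26.15 = £1,706.15.
Total interest = total paid − principal = £1,706.15 − £950.00 = £756.15.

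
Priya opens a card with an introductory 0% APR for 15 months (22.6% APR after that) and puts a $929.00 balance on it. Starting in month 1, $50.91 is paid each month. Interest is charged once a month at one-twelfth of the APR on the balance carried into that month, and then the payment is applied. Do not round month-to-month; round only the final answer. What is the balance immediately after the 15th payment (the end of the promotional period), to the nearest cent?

Promo months 1–15 at r₀ = 0%/12 = 0; months 16+ at r₁ = 22.6%/12 = 0.0188333.
After month 15 (no interest yet): B = $929.00 − 15·$50.91 = $165.35.

$165.35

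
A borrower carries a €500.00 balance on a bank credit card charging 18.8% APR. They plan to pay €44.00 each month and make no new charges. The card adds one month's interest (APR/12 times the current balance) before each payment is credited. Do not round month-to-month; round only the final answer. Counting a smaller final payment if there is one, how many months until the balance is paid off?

13 months

Monthly rate r = 18.8%/12 = 1.56667% = 0.0156667.
Recurrence: B ← B·(1+r) − €44.00.
Month 1: interest €7.83; balance after payment €463.83.
Month 2: interest €7.27; balance after payment €427.10.
Closed form: n = −ln(1 − rB₀/P)/ln(1+r) = −ln(0.82197)/ln(1.01567) ≈ 12.612, so the balance reaches zero during payment 13.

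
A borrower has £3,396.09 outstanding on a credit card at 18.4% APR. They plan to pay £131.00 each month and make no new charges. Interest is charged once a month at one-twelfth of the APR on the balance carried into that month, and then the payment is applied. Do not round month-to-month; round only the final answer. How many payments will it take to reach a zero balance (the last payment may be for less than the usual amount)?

Monthly rate r = 18.4%/12 = 1.53333% = 0.0153333.
Recurrence: B ← B·(1+r) − £131.00.
Month 1: interest £52.07; balance after payment £3,317.16.
Month 2: interest £50.86; balance after payment £3,237.03.
Closed form: n = −ln(1 − rB₀/P)/ln(1+r) = −ln(0.60249)/ln(1.01533) ≈ 33.297, so the balance reaches zero during payment 34.

34 payments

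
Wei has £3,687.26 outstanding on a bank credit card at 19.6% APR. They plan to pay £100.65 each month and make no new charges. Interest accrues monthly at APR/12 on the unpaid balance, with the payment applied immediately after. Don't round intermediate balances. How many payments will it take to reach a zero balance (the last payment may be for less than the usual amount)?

Monthly rate r = 19.6%/12 = 1.63333% = 0.0163333.
Recurrence: B ← B·(1+r) − £100.65.
Month 1: interest £60.23; balance after payment £3,646.84.
Month 2: interest £59.56; balance after payment £3,605.75.
Closed form: n = −ln(1 − rB₀/P)/ln(1+r) = −ln(0.40164)/ln(1.01633) ≈ 56.304, so the balance reaches zero during payment 57.

57 months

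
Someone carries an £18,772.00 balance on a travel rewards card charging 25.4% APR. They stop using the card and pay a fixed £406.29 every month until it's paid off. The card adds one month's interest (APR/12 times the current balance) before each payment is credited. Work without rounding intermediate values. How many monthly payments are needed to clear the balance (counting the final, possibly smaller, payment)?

183 payments

Monthly rate r = 25.4%/12 = 2.11667% = 0.0211667.
Recurrence: B ← B·(1+r) − £406.29.
Month 1: interest £397.34; balance after payment £18,763.05.
Month 2: interest £397.15; balance after payment £18,753.91.
Closed form: n = −ln(1 − rB₀/P)/ln(1+r) = −ln(0.022027)/ln(1.02117) ≈ 182.160, so the balance reaches zero during payment 183.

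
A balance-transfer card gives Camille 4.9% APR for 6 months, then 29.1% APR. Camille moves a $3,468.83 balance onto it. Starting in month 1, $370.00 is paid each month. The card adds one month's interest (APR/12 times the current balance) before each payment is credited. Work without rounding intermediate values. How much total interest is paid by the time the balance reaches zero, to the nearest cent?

$140.32

Promo months 1–6 at r₀ = 4.9%/12 = 0.00408333; months 7+ at r₁ = 29.1%/12 = 0.02425.
After month 6: iterate B ← B·(1+r₀) − $370.00 for 6 months → $1,311.90.
Then at r₁ with $370.00/mo: n₂ = −ln(1 − r₁·B/P)/ln(1+r₁) ≈ 3.75 → 4 more payments.
Total paid = 9·$370.00 + $279.15 = $3,609.15; interest = $3,609.15 − $3,468.83 = $140.32.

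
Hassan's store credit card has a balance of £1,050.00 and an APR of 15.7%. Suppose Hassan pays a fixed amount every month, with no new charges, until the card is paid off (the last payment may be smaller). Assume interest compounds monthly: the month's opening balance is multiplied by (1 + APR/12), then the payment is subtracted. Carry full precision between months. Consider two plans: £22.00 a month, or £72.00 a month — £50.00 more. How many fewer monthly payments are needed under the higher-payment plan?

Monthly rate r = 15.7%/12 = 1.30833% = 0.0130833.
At £22.00/mo: n = ⌈−ln(1 − rB₀/P)/ln(1+r)⌉ = 76 payments (last £7.53); total interest = total paid − £1,050.00 = £607.53.
At £72.00/mo: 17 payments (last £20.77); total interest £122.77.
Payments saved = 76 − 17 = 59.

59 fewer payments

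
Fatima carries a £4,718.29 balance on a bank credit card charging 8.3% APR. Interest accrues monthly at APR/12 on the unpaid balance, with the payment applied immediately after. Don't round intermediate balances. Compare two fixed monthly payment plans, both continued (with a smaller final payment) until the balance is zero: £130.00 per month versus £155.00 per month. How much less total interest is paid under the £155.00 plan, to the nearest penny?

£135.44

Monthly rate r = 8.3%/12 = 0.691667% = 0.00691667.
At £130.00/mo: n = ⌈−ln(1 − rB₀/P)/ln(1+r)⌉ = 42 payments (last £121.84); total interest = total paid − £4,718.29 = £733.55.
At £155.00/mo: 35 payments (last £46.40); total interest £598.11.
Interest saved = £733.55 − £598.11 = £135.44.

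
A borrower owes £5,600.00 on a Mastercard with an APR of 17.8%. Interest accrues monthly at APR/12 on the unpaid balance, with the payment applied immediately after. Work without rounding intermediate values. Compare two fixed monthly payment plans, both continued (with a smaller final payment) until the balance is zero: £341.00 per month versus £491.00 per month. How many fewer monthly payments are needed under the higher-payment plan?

Monthly rate r = 17.8%/12 = 1.48333% = 0.0148333.
At £341.00/mo: n = ⌈−ln(1 − rB₀/P)/ln(1+r)⌉ = 19 payments (last £327.61); total interest = total paid − £5,600.00 = £865.61.
At £491.00/mo: 13 payments (last £289.24); total interest £581.24.
Payments saved = 19 − 13 = 6.

6 fewer payments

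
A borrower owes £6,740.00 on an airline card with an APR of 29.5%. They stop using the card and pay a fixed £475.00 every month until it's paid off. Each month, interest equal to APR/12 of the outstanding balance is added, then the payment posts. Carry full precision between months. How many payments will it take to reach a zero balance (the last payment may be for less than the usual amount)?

18 payments

Monthly rate r = 29.5%/12 = 2.45833% = 0.0245833.
Recurrence: B ← B·(1+r) − £475.00.
Month 1: interest £165.69; balance after payment £6,430.69.
Month 2: interest £158.09; balance after payment £6,113.78.
Closed form: n = −ln(1 − rB₀/P)/ln(1+r) = −ln(0.65118)/ln(1.02458) ≈ 17.663, so the balance reaches zero during payment 18.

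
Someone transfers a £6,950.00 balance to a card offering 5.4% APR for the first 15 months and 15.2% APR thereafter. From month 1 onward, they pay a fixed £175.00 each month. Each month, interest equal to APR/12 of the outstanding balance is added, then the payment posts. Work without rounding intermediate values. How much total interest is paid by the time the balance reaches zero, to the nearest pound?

£1,494

Promo months 1–15 at r₀ = 5.4%/12 = 0.0045; months 16+ at r₁ = 15.2%/12 = 0.0126667.
After month 15: iterate B ← B·(1+r₀) − £175.00 for 15 months → £4,724.87.
Then at r₁ with £175.00/mo: n₂ = −ln(1 − r₁·B/P)/ln(1+r₁) ≈ 33.25 → 34 more payments.
Total paid = 48·£175.00 + £44.16 = £8,444.16; interest = £8,444.16 − £6,950.00 = £1,494.16.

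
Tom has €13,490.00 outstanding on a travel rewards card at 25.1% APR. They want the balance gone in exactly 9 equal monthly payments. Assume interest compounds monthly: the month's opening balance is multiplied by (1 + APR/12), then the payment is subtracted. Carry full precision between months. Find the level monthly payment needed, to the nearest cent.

Monthly rate r = 25.1%/12 = 2.09167% = 0.0209167.
Level-payment amortization: P = B₀·r / (1 − (1+r)^(−n)) = 13490.00·0.0209167 / (1 − 1.02092^(−9)).
Denominator 1 − (1+r)^(−9) = 0.169982296.
P = 282.166 / 0.169982296 ≈ 1659.97.

€1,659.97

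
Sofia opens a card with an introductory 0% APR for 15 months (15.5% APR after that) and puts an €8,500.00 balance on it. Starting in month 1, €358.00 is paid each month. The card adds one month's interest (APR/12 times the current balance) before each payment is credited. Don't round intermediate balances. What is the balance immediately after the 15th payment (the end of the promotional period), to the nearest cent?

Promo months 1–15 at r₀ = 0%/12 = 0; months 16+ at r₁ = 15.5%/12 = 0.0129167.
After month 15 (no interest yet): B = €8,500.00 − 15·€358.00 = €3,130.00.

€3,130.00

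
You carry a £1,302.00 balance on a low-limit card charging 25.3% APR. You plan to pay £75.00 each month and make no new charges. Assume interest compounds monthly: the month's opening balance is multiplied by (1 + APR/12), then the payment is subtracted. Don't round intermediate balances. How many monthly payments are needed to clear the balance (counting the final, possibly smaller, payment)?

22 months

Monthly rate r = 25.3%/12 = 2.10833% = 0.0210833.
Recurrence: B ← B·(1+r) − £75.00.
Month 1: interest £27.45; balance after payment £1,254.45.
Month 2: interest £26.45; balance after payment £1,205.90.
Closed form: n = −ln(1 − rB₀/P)/ln(1+r) = −ln(0.63399)/ln(1.02108) ≈ 21.842, so the balance reaches zero during payment 22.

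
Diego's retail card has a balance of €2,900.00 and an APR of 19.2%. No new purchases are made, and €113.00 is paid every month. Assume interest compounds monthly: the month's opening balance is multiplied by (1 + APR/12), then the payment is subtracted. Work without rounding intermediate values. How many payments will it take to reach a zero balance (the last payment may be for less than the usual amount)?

Monthly rate r = 19.2%/12 = 1.6% = 0.016.
Recurrence: B ← B·(1+r) − €113.00.
Month 1: interest €46.40; balance after payment €2,833.40.
Month 2: interest €45.33; balance after payment €2,765.73.
Closed form: n = −ln(1 − rB₀/P)/ln(1+r) = −ln(0.58938)/ln(1.016) ≈ 33.306, so the balance reaches zero during payment 34.

34 months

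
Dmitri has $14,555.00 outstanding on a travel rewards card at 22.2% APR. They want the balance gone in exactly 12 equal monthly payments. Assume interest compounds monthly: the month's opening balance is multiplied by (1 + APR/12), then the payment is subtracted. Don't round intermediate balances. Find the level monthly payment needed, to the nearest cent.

Monthly rate r = 22.2%/12 = 1.85% = 0.0185.
Level-payment amortization: P = B₀·r / (1 − (1+r)^(−n)) = 14555.00·0.0185 / (1 − 1.0185^(−12)).
Denominator 1 − (1+r)^(−12) = 0.197458314.
P = 269.267 / 0.197458314 ≈ 1363.67.

$1,363.67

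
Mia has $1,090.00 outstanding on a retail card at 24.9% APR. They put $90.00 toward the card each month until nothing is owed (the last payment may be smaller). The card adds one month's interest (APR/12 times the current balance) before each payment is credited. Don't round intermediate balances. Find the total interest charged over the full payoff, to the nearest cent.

Monthly rate r = 24.9%/12 = 2.075% = 0.02075.
Payoff takes n = ⌈−ln(1 − rB₀/P)/ln(1+r)⌉ = ⌈14.092⌉ = 15 payments; the last is $8.39.
Total paid = 14·$90.00 + $8.39 = $1,268.39.
Total interest = total paid − principal = $1,268.39 − $1,090.00 = $178.39.

$178.39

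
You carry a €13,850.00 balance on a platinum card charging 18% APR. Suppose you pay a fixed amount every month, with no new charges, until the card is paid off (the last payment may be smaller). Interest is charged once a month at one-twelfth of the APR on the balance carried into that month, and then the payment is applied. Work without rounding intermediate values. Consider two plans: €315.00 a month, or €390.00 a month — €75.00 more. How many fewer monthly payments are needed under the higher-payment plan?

Monthly rate r = 18%/12 = 1.5% = 0.015.
At €315.00/mo: n = ⌈−ln(1 − rB₀/P)/ln(1+r)⌉ = 73 payments (last €115.43); total interest = total paid − €13,850.00 = €8,945.43.
At €390.00/mo: 52 payments (last €38.19); total interest €6,078.19.
Payments saved = 73 − 52 = 21.

21 fewer payments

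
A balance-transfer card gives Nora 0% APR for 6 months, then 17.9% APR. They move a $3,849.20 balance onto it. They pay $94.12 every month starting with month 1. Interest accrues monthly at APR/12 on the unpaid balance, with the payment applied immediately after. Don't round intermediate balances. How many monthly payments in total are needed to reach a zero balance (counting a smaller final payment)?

Promo months 1–6 at r₀ = 0%/12 = 0; months 7+ at r₁ = 17.9%/12 = 0.0149167.
After month 6 (no interest yet): B = $3,849.20 − 6·$94.12 = $3,284.48.
Then at r₁ with $94.12/mo: n₂ = −ln(1 − r₁·B/P)/ln(1+r₁) ≈ 49.65 → 50 more payments.

56 months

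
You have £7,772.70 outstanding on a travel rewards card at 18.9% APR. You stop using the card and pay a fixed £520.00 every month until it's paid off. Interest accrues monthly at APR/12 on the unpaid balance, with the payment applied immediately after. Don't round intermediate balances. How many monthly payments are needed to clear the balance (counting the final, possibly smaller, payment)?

18 months

Monthly rate r = 18.9%/12 = 1.575% = 0.01575.
Recurrence: B ← B·(1+r) − £520.00.
Month 1: interest £122.42; balance after payment £7,375.12.
Month 2: interest £116.16; balance after payment £6,971.28.
Closed form: n = −ln(1 − rB₀/P)/ln(1+r) = −ln(0.76458)/ln(1.01575) ≈ 17.177, so the balance reaches zero during payment 18.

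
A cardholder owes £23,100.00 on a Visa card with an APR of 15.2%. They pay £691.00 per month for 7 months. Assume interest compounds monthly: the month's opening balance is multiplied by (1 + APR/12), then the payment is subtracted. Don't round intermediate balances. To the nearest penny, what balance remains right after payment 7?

Monthly rate r = 15.2%/12 = 1.26667% = 0.0126667.
Each month: B ← B·(1+r) − £691.00.
Month 1: interest £292.60; balance after payment £22,701.60.
Month 2: interest £287.55; balance after payment £22,298.15.
Month 3: interest £282.44; balance after payment £21,889.60.
Month 4: interest £277.27; balance after payment £21,475.87.
Month 5: interest £272.03; balance after payment £21,056.89.
Month 6: interest £266.72; balance after payment £20,632.61.
Month 7: interest £261.35; balance after payment £20,202.96.

£20,202.96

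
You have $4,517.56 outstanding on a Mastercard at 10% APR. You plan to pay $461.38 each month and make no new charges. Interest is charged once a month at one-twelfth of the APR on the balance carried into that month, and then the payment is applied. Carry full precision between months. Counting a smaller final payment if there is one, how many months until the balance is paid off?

Monthly rate r = 10%/12 = 0.833333% = 0.00833333.
Recurrence: B ← B·(1+r) − $461.38.
Month 1: interest $37.65; balance after payment $4,093.83.
Month 2: interest $34.12; balance after payment $3,666.56.
Closed form: n = −ln(1 − rB₀/P)/ln(1+r) = −ln(0.9184)/ln(1.00833) ≈ 10.257, so the balance reaches zero during payment 11.

11 months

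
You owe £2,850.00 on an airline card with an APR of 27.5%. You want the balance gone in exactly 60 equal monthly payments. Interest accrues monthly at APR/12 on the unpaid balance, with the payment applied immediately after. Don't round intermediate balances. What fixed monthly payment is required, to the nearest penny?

£87.88

Monthly rate r = 27.5%/12 = 2.29167% = 0.0229167.
Level-payment amortization: P = B₀·r / (1 − (1+r)^(−n)) = 2850.00·0.0229167 / (1 − 1.02292^(−60)).
Denominator 1 − (1+r)^(−60) = 0.743206093.
P = 65.3125 / 0.743206093 ≈ 87.88.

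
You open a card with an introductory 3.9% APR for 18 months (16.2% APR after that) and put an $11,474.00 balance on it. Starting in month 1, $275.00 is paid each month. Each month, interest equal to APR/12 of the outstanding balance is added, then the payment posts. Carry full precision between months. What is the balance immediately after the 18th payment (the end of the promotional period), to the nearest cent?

Promo months 1–18 at r₀ = 3.9%/12 = 0.00325; months 19+ at r₁ = 16.2%/12 = 0.0135.
After month 18: iterate B ← B·(1+r₀) − $275.00 for 18 months → $7,074.95.

$7,074.95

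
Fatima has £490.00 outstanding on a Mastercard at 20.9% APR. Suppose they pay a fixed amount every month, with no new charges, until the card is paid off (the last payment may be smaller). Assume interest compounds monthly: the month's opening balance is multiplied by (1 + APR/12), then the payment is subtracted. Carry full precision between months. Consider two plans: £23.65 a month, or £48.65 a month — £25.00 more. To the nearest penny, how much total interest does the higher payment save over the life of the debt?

£69.60

Monthly rate r = 20.9%/12 = 1.74167% = 0.0174167.
At £23.65/mo: n = ⌈−ln(1 − rB₀/P)/ln(1+r)⌉ = 26 payments (last £21.86); total interest = total paid − £490.00 = £123.11.
At £48.65/mo: 12 payments (last £8.36); total interest £53.51.
Interest saved = £123.11 − £53.51 = £69.60.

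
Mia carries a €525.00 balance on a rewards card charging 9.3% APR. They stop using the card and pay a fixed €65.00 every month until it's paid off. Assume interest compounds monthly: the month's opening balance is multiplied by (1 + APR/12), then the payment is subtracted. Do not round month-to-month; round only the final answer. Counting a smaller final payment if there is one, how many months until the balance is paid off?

Monthly rate r = 9.3%/12 = 0.775% = 0.00775.
Recurrence: B ← B·(1+r) − €65.00.
Month 1: interest €4.07; balance after payment €464.07.
Month 2: interest €3.60; balance after payment €402.67.
Closed form: n = −ln(1 − rB₀/P)/ln(1+r) = −ln(0.9374)/ln(1.00775) ≈ 8.373, so the balance reaches zero during payment 9.

9 payments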